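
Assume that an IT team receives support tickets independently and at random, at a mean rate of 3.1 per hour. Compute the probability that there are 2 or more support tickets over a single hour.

With mean μ = 3.1 per hour,
P(N ≥ 2) = 1 − P(N ≤ 1) = 1 − Σ_{j=0}^{1} e^(−μ) μ^j/j! ≈ 0.8153.

0.8153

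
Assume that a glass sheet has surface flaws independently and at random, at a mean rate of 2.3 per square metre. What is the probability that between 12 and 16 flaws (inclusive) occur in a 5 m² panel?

Over the interval, μ = 2.3 × 5 = 11.5 (a 5 m² panel = 5 square metres).
P(12 ≤ N ≤ 16) = Σ_{j=12}^{16} e^(−11.5) · 11.5^j/j! ≈ 0.4038.

0.4038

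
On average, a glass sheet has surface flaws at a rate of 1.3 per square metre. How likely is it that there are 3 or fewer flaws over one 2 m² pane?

Over the interval, μ = 1.3 × 2 = 2.6 (a 2 m² pane = 2 square metres).
P(N ≤ 3) = Σ_{j=0}^{3} e^(−μ) μ^j/j! ≈ 0.7360.

0.7360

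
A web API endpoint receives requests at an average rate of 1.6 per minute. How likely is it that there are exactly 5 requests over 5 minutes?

0.0916

Over the interval, μ = 1.6 × 5 = 8 (5 minutes).
P(N = 5) = e^(−μ) μ^5/5! = e^(−8) · 8^5/120 ≈ 0.0916.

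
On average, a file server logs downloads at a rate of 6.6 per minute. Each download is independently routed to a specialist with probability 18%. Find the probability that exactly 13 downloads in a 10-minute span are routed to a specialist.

Thinning: the downloads that are routed to a specialist themselves form a Poisson process with rate 0.18 × 6.6 = 1.188 per minute.
Over the interval, μ = 1.188 × 10 = 11.88 (a 10-minute span = 10 minutes).
P(N = 13) = e^(−11.88) · 11.88^13/13! ≈ 0.1045.

0.1045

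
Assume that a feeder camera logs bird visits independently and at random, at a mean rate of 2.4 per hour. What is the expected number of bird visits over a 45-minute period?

1.8

E[N] = λt = 2.4 × 0.75 = 1.8 (a 45-minute period = 0.75 hours).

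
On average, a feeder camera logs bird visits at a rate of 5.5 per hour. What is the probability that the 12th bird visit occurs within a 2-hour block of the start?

0.4207

Over the interval, μ = 5.5 × 2 = 11 (a 2-hour block = 2 hours).
The 12th arrival falls in the interval iff at least 12 events occur there: P(S_12 ≤ t) = P(N ≥ 12) = 1 − P(N ≤ 11) ≈ 0.4207.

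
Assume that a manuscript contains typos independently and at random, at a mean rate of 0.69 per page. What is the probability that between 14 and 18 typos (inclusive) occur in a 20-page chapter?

Over the interval, μ = 0.69 × 20 = 13.8 (a 20-page chapter = 20 pages).
P(14 ≤ N ≤ 18) = Σ_{j=14}^{18} e^(−13.8) · 13.8^j/j! ≈ 0.4076.

0.4076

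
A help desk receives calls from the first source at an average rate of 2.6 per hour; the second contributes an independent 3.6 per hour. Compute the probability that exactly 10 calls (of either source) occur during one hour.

Independent Poisson processes superpose: combined rate λ = 2.6 + 3.6 = 6.2 per hour.
So μ = 6.2.
P(N = 10) = e^(−6.2) · 6.2^10/10! ≈ 0.0469.

0.0469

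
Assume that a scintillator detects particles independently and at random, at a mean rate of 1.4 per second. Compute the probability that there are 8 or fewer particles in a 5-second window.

0.7291

Over the interval, μ = 1.4 × 5 = 7 (a 5-second window = 5 seconds).
P(N ≤ 8) = Σ_{j=0}^{8} e^(−μ) μ^j/j! ≈ 0.7291.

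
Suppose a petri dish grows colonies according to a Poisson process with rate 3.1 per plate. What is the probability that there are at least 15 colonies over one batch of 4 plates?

0.2653

Over the interval, μ = 3.1 × 4 = 12.4 (a batch of 4 plates = 4 plates).
P(N ≥ 15) = 1 − P(N ≤ 14) = 1 − Σ_{j=0}^{14} e^(−μ) μ^j/j! ≈ 0.2653.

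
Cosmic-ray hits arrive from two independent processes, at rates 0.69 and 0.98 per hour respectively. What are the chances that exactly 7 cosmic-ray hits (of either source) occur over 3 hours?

0.1049

Independent Poisson processes superpose: combined rate λ = 0.69 + 0.98 = 1.67 per hour.
Over the interval, μ = 1.67 × 3 = 5.01 (3 hours).
P(N = 7) = e^(−5.01) · 5.01^7/7! ≈ 0.1049.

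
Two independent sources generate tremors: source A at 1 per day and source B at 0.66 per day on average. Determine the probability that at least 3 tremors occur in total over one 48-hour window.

0.6446

Independent Poisson processes superpose: combined rate λ = 1 + 0.66 = 1.66 per day.
Over the interval, μ = 1.66 × 2 = 3.32 (a 48-hour window = 2 days).
P(N ≥ 3) = 1 − P(N ≤ 2) ≈ 0.6446.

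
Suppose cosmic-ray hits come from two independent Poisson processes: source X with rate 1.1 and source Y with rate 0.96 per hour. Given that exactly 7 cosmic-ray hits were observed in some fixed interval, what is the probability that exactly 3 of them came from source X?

0.2513

Given the total, each event is independently from source X with probability p = λ_X/(λ_X+λ_Y) = 1.1/2.06 ≈ 0.5340.
So K ~ Binomial(7, 1.1/2.06): P(K = 3) = C(7,3) · (1.1/2.06)^3 · (0.96/2.06)^4 ≈ 0.2513.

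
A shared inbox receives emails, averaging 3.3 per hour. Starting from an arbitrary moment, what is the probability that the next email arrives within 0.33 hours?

0.6634

Inter-arrival times are exponential with rate λ = 3.3 per hour.
P(T ≤ 0.33) = 1 − e^(−λt) = 1 − e^(−3.3 × 0.33) = 1 − e^(−1.089) ≈ 0.6634.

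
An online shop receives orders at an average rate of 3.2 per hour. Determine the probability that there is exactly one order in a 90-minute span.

0.0395

Over the interval, μ = 3.2 × 1.5 = 4.8 (a 90-minute span = 1.5 hours).
P(N = 1) = e^(−μ) μ^1/1! = e^(−4.8) · 4.8^1/1 ≈ 0.0395.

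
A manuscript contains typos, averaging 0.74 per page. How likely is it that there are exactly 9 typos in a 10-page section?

Over the interval, μ = 0.74 × 10 = 7.4 (a 10-page section = 10 pages).
P(N = 9) = e^(−μ) μ^9/9! = e^(−7.4) · 7.4^9/362880 ≈ 0.1121.

0.1121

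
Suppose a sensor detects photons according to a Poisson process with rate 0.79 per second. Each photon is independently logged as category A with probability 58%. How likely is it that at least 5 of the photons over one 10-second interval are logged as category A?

Thinning: the photons that are logged as category A themselves form a Poisson process with rate 0.58 × 0.79 = 0.4582 per second.
Over the interval, μ = 0.4582 × 10 = 4.582 (a 10-second interval = 10 seconds).
P(N ≥ 5) = 1 − P(N ≤ 4) ≈ 0.4834.

0.4834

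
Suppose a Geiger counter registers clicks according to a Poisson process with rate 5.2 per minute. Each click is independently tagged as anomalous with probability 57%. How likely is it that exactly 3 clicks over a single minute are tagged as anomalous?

Thinning: the clicks that are tagged as anomalous themselves form a Poisson process with rate 0.57 × 5.2 = 2.964 per minute.
So μ = 2.964.
P(N = 3) = e^(−2.964) · 2.964^3/3! ≈ 0.2240.

0.2240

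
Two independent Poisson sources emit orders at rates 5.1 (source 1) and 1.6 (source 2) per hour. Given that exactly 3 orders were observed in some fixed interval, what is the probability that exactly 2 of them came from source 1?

0.4151

Given the total, each event is independently from source 1 with probability p = λ_1/(λ_1+λ_2) = 5.1/6.7 ≈ 0.7612.
So K ~ Binomial(3, 5.1/6.7): P(K = 2) = C(3,2) · (5.1/6.7)^2 · (1.6/6.7)^1 ≈ 0.4151.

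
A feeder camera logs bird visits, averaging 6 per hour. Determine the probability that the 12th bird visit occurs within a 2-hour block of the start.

0.5384

Over the interval, μ = 6 × 2 = 12 (a 2-hour block = 2 hours).
The 12th arrival falls in the interval iff at least 12 events occur there: P(S_12 ≤ t) = P(N ≥ 12) = 1 − P(N ≤ 11) ≈ 0.5384.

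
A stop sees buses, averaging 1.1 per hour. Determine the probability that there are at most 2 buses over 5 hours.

0.0884

Over the interval, μ = 1.1 × 5 = 5.5 (5 hours).
P(N ≤ 2) = Σ_{j=0}^{2} e^(−μ) μ^j/j! ≈ 0.0884.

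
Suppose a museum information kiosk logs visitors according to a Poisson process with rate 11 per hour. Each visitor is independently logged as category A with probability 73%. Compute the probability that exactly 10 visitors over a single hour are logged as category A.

0.1000

Thinning: the visitors that are logged as category A themselves form a Poisson process with rate 0.73 × 11 = 8.03 per hour.
So μ = 8.03.
P(N = 10) = e^(−8.03) · 8.03^10/10! ≈ 0.1000.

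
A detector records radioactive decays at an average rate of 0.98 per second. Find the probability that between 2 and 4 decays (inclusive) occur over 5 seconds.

0.4143

Over the interval, μ = 0.98 × 5 = 4.9 (5 seconds).
P(2 ≤ N ≤ 4) = Σ_{j=2}^{4} e^(−4.9) · 4.9^j/j! ≈ 0.4143.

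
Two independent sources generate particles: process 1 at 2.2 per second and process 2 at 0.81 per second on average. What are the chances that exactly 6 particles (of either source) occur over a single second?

0.0509

Independent Poisson processes superpose: combined rate λ = 2.2 + 0.81 = 3.01 per second.
So μ = 3.01.
P(N = 6) = e^(−3.01) · 3.01^6/6! ≈ 0.0509.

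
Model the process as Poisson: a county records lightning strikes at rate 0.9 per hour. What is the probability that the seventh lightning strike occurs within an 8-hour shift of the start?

Over the interval, μ = 0.9 × 8 = 7.2 (an 8-hour shift = 8 hours).
The seventh arrival falls in the interval iff at least 7 events occur there: P(S_7 ≤ t) = P(N ≥ 7) = 1 − P(N ≤ 6) ≈ 0.5796.

0.5796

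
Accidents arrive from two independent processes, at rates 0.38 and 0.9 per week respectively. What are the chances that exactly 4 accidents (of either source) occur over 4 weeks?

0.1711

Independent Poisson processes superpose: combined rate λ = 0.38 + 0.9 = 1.28 per week.
Over the interval, μ = 1.28 × 4 = 5.12 (4 weeks).
P(N = 4) = e^(−5.12) · 5.12^4/4! ≈ 0.1711.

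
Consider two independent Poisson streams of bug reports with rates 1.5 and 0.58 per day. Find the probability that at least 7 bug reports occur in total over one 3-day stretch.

0.4322

Independent Poisson processes superpose: combined rate λ = 1.5 + 0.58 = 2.08 per day.
Over the interval, μ = 2.08 × 3 = 6.24 (a 3-day stretch = 3 days).
P(N ≥ 7) = 1 − P(N ≤ 6) ≈ 0.4322.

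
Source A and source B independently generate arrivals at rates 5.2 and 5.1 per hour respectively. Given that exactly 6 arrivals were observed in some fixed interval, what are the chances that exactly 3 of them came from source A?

0.3124

Given the total, each event is independently from source A with probability p = λ_A/(λ_A+λ_B) = 5.2/10.3 ≈ 0.5049.
So K ~ Binomial(6, 5.2/10.3): P(K = 3) = C(6,3) · (5.2/10.3)^3 · (5.1/10.3)^3 ≈ 0.3124.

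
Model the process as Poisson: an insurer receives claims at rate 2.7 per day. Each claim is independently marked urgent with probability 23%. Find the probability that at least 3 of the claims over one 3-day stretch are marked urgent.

Thinning: the claims that are marked urgent themselves form a Poisson process with rate 0.23 × 2.7 = 0.621 per day.
Over the interval, μ = 0.621 × 3 = 1.863 (a 3-day stretch = 3 days).
P(N ≥ 3) = 1 − P(N ≤ 2) ≈ 0.2863.

0.2863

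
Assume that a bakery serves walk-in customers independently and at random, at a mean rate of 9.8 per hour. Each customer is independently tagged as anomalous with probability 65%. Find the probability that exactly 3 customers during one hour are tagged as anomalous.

0.0738

Thinning: the customers that are tagged as anomalous themselves form a Poisson process with rate 0.65 × 9.8 = 6.37 per hour.
So μ = 6.37.
P(N = 3) = e^(−6.37) · 6.37^3/3! ≈ 0.0738.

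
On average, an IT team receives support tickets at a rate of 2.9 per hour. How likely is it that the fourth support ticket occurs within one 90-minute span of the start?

0.6318

Over the interval, μ = 2.9 × 1.5 = 4.35 (a 90-minute span = 1.5 hours).
The fourth arrival falls in the interval iff at least 4 events occur there: P(S_4 ≤ t) = P(N ≥ 4) = 1 − P(N ≤ 3) ≈ 0.6318.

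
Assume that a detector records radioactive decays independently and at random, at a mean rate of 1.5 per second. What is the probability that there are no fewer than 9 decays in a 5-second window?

0.3380

Over the interval, μ = 1.5 × 5 = 7.5 (a 5-second window = 5 seconds).
P(N ≥ 9) = 1 − P(N ≤ 8) = 1 − Σ_{j=0}^{8} e^(−μ) μ^j/j! ≈ 0.3380.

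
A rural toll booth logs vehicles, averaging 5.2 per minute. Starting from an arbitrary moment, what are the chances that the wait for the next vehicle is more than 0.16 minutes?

0.4352

The wait for the next event is exponential with rate λ = 5.2 per minute.
P(T > 0.16) = e^(−λt) = e^(−5.2 × 0.16) = e^(−0.832) ≈ 0.4352.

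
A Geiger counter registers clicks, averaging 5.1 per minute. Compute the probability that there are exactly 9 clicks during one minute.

0.0392

With mean μ = 5.1 per minute,
P(N = 9) = e^(−μ) μ^9/9! = e^(−5.1) · 5.1^9/362880 ≈ 0.0392.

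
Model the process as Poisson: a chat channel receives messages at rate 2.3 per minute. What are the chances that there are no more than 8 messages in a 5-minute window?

0.1906

Over the interval, μ = 2.3 × 5 = 11.5 (a 5-minute window = 5 minutes).
P(N ≤ 8) = Σ_{j=0}^{8} e^(−μ) μ^j/j! ≈ 0.1906.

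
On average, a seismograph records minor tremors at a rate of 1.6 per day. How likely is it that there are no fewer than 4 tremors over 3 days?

Over the interval, μ = 1.6 × 3 = 4.8 (3 days).
P(N ≥ 4) = 1 − P(N ≤ 3) = 1 − Σ_{j=0}^{3} e^(−μ) μ^j/j! ≈ 0.7058.

0.7058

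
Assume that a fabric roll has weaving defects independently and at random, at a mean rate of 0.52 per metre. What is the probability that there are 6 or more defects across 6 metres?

Over the interval, μ = 0.52 × 6 = 3.12 (6 metres).
P(N ≥ 6) = 1 − P(N ≤ 5) = 1 − Σ_{j=0}^{5} e^(−μ) μ^j/j! ≈ 0.0965.

0.0965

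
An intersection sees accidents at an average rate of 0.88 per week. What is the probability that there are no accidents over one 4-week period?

Over the interval, μ = 0.88 × 4 = 3.52 (a 4-week period = 4 weeks).
P(N = 0) = e^(−μ) μ^0/0! = e^(−3.52) · 3.52^0/1 ≈ 0.0296.

0.0296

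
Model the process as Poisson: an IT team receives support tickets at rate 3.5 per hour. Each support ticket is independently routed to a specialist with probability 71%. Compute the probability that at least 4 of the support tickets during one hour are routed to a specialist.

Thinning: the support tickets that are routed to a specialist themselves form a Poisson process with rate 0.71 × 3.5 = 2.485 per hour.
So μ = 2.485.
P(N ≥ 4) = 1 − P(N ≤ 3) ≈ 0.2392.

0.2392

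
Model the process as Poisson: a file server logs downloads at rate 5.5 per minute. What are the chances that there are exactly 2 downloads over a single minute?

With mean μ = 5.5 per minute,
P(N = 2) = e^(−μ) μ^2/2! = e^(−5.5) · 5.5^2/2 ≈ 0.0618.

0.0618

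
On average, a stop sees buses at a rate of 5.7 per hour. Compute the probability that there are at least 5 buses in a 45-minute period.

0.4247

Over the interval, μ = 5.7 × 0.75 = 4.275 (a 45-minute period = 0.75 hours).
P(N ≥ 5) = 1 − P(N ≤ 4) = 1 − Σ_{j=0}^{4} e^(−μ) μ^j/j! ≈ 0.4247.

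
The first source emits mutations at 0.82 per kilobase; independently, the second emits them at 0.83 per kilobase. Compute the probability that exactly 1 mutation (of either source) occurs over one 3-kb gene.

0.0351

Independent Poisson processes superpose: combined rate λ = 0.82 + 0.83 = 1.65 per kilobase.
Over the interval, μ = 1.65 × 3 = 4.95 (a 3-kb gene = 3 kilobases).
P(N = 1) = e^(−4.95) · 4.95^1/1! ≈ 0.0351.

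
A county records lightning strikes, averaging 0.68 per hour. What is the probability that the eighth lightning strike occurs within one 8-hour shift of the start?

0.1832

Over the interval, μ = 0.68 × 8 = 5.44 (an 8-hour shift = 8 hours).
The eighth arrival falls in the interval iff at least 8 events occur there: P(S_8 ≤ t) = P(N ≥ 8) = 1 − P(N ≤ 7) ≈ 0.1832.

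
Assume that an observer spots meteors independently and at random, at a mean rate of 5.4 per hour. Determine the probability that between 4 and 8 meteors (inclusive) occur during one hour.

With mean μ = 5.4 per hour,
P(4 ≤ N ≤ 8) = Σ_{j=4}^{8} e^(−5.4) · 5.4^j/j! ≈ 0.6894.

0.6894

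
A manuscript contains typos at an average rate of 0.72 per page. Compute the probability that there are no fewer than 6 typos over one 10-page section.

Over the interval, μ = 0.72 × 10 = 7.2 (a 10-page section = 10 pages).
P(N ≥ 6) = 1 − P(N ≤ 5) = 1 − Σ_{j=0}^{5} e^(−μ) μ^j/j! ≈ 0.7241.

0.7241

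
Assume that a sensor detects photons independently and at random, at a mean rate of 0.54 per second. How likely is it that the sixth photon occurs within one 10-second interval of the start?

Over the interval, μ = 0.54 × 10 = 5.4 (a 10-second interval = 10 seconds).
The sixth arrival falls in the interval iff at least 6 events occur there: P(S_6 ≤ t) = P(N ≥ 6) = 1 − P(N ≤ 5) ≈ 0.4539.

0.4539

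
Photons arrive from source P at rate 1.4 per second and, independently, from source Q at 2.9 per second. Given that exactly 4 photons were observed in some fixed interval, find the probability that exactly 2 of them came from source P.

0.2893

Given the total, each event is independently from source P with probability p = λ_P/(λ_P+λ_Q) = 1.4/4.3 ≈ 0.3256.
So K ~ Binomial(4, 1.4/4.3): P(K = 2) = C(4,2) · (1.4/4.3)^2 · (2.9/4.3)^2 ≈ 0.2893.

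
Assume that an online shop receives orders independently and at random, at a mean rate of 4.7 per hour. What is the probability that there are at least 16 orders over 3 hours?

Over the interval, μ = 4.7 × 3 = 14.1 (3 hours).
P(N ≥ 16) = 1 − P(N ≤ 15) = 1 − Σ_{j=0}^{15} e^(−μ) μ^j/j! ≈ 0.3406.

0.3406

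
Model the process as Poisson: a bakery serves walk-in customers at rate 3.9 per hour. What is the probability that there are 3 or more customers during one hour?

With mean μ = 3.9 per hour,
P(N ≥ 3) = 1 − P(N ≤ 2) = 1 − Σ_{j=0}^{2} e^(−μ) μ^j/j! ≈ 0.7469.

0.7469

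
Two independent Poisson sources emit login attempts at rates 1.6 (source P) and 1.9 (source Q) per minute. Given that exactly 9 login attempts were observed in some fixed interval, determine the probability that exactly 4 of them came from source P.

0.2594

Given the total, each event is independently from source P with probability p = λ_P/(λ_P+λ_Q) = 1.6/3.5 ≈ 0.4571.
So K ~ Binomial(9, 1.6/3.5): P(K = 4) = C(9,4) · (1.6/3.5)^4 · (1.9/3.5)^5 ≈ 0.2594.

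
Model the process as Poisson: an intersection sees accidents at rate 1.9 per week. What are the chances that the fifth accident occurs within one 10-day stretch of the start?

0.1392

Over the interval, μ = 1.9 × 10/7 ≈ 2.71429 (a 10-day stretch = 10/7 weeks).
The fifth arrival falls in the interval iff at least 5 events occur there: P(S_5 ≤ t) = P(N ≥ 5) = 1 − P(N ≤ 4) ≈ 0.1392.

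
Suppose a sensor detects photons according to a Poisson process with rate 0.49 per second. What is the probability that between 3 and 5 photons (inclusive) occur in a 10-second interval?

Over the interval, μ = 0.49 × 10 = 4.9 (a 10-second interval = 10 seconds).
P(3 ≤ N ≤ 5) = Σ_{j=3}^{5} e^(−4.9) · 4.9^j/j! ≈ 0.5002.

0.5002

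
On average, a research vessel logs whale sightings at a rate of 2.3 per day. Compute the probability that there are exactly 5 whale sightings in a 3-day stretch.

0.1314

Over the interval, μ = 2.3 × 3 = 6.9 (a 3-day stretch = 3 days).
P(N = 5) = e^(−μ) μ^5/5! = e^(−6.9) · 6.9^5/120 ≈ 0.1314.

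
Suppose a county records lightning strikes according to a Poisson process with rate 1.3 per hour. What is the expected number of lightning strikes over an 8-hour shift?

10.4

E[N] = λt = 1.3 × 8 = 10.4 (an 8-hour shift = 8 hours).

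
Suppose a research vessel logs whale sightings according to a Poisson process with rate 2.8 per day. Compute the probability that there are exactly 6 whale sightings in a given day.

With mean μ = 2.8 per day,
P(N = 6) = e^(−μ) μ^6/6! = e^(−2.8) · 2.8^6/720 ≈ 0.0407.

0.0407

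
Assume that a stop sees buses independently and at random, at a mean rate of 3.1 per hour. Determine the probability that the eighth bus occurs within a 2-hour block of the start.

Over the interval, μ = 3.1 × 2 = 6.2 (a 2-hour block = 2 hours).
The eighth arrival falls in the interval iff at least 8 events occur there: P(S_8 ≤ t) = P(N ≥ 8) = 1 − P(N ≤ 7) ≈ 0.2840.

0.2840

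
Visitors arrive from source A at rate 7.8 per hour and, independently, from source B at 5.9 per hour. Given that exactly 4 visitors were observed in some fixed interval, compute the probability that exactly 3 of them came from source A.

Given the total, each event is independently from source A with probability p = λ_A/(λ_A+λ_B) = 7.8/13.7 ≈ 0.5693.
So K ~ Binomial(4, 7.8/13.7): P(K = 3) = C(4,3) · (7.8/13.7)^3 · (5.9/13.7)^1 ≈ 0.3179.

0.3179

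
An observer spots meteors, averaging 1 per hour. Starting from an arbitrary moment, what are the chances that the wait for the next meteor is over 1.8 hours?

The wait for the next event is exponential with rate λ = 1 per hour.
P(T > 1.8) = e^(−λt) = e^(−1 × 1.8) = e^(−1.8) ≈ 0.1653.

0.1653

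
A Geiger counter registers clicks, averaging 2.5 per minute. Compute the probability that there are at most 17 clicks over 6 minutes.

Over the interval, μ = 2.5 × 6 = 15 (6 minutes).
P(N ≤ 17) = Σ_{j=0}^{17} e^(−μ) μ^j/j! ≈ 0.7489.

0.7489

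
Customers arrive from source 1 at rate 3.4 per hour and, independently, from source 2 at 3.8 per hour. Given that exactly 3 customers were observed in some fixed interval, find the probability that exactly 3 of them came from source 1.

Given the total, each event is independently from source 1 with probability p = λ_1/(λ_1+λ_2) = 3.4/7.2 ≈ 0.4722.
So K ~ Binomial(3, 3.4/7.2): P(K = 3) = C(3,3) · (3.4/7.2)^3 · (3.8/7.2)^0 ≈ 0.1053.

0.1053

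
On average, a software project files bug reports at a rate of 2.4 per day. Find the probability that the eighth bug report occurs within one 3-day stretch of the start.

Over the interval, μ = 2.4 × 3 = 7.2 (a 3-day stretch = 3 days).
The eighth arrival falls in the interval iff at least 8 events occur there: P(S_8 ≤ t) = P(N ≥ 8) = 1 − P(N ≤ 7) ≈ 0.4311.

0.4311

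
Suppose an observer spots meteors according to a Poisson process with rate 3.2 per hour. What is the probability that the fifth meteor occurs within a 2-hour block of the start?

0.7649

Over the interval, μ = 3.2 × 2 = 6.4 (a 2-hour block = 2 hours).
The fifth arrival falls in the interval iff at least 5 events occur there: P(S_5 ≤ t) = P(N ≥ 5) = 1 − P(N ≤ 4) ≈ 0.7649.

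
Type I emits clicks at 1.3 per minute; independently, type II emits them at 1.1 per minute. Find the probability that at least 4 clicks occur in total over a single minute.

0.2213

Independent Poisson processes superpose: combined rate λ = 1.3 + 1.1 = 2.4 per minute.
So μ = 2.4.
P(N ≥ 4) = 1 − P(N ≤ 3) ≈ 0.2213.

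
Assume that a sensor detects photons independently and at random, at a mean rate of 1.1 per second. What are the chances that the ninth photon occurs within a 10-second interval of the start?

0.7680

Over the interval, μ = 1.1 × 10 = 11 (a 10-second interval = 10 seconds).
The ninth arrival falls in the interval iff at least 9 events occur there: P(S_9 ≤ t) = P(N ≥ 9) = 1 − P(N ≤ 8) ≈ 0.7680.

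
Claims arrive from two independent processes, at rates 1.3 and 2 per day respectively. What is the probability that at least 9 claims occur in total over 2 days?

Independent Poisson processes superpose: combined rate λ = 1.3 + 2 = 3.3 per day.
Over the interval, μ = 3.3 × 2 = 6.6 (2 days).
P(N ≥ 9) = 1 − P(N ≤ 8) ≈ 0.2204.

0.2204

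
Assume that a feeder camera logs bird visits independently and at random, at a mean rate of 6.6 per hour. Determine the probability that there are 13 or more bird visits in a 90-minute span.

0.1991

Over the interval, μ = 6.6 × 1.5 = 9.9 (a 90-minute span = 1.5 hours).
P(N ≥ 13) = 1 − P(N ≤ 12) = 1 − Σ_{j=0}^{12} e^(−μ) μ^j/j! ≈ 0.1991.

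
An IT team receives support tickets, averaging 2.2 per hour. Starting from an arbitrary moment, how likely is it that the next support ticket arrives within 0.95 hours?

Inter-arrival times are exponential with rate λ = 2.2 per hour.
P(T ≤ 0.95) = 1 − e^(−λt) = 1 − e^(−2.2 × 0.95) = 1 − e^(−2.09) ≈ 0.8763.

0.8763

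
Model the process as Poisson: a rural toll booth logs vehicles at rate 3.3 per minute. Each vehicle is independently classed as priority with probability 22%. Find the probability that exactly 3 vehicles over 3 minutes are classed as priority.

Thinning: the vehicles that are classed as priority themselves form a Poisson process with rate 0.22 × 3.3 = 0.726 per minute.
Over the interval, μ = 0.726 × 3 = 2.178 (3 minutes).
P(N = 3) = e^(−2.178) · 2.178^3/3! ≈ 0.1950.

0.1950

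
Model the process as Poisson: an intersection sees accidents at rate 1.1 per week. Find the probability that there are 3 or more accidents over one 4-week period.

Over the interval, μ = 1.1 × 4 = 4.4 (a 4-week period = 4 weeks).
P(N ≥ 3) = 1 − P(N ≤ 2) = 1 − Σ_{j=0}^{2} e^(−μ) μ^j/j! ≈ 0.8149.

0.8149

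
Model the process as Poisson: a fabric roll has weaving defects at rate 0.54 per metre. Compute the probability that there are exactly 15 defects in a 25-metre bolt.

0.0945

Over the interval, μ = 0.54 × 25 = 13.5 (a 25-metre bolt = 25 metres).
P(N = 15) = e^(−μ) μ^15/15! = e^(−13.5) · 13.5^15/1307674368000 ≈ 0.0945.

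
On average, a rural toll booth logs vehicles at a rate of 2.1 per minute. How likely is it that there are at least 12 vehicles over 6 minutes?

0.6050

Over the interval, μ = 2.1 × 6 = 12.6 (6 minutes).
P(N ≥ 12) = 1 − P(N ≤ 11) = 1 − Σ_{j=0}^{11} e^(−μ) μ^j/j! ≈ 0.6050.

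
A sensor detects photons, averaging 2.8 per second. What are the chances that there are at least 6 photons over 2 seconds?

Over the interval, μ = 2.8 × 2 = 5.6 (2 seconds).
P(N ≥ 6) = 1 − P(N ≤ 5) = 1 − Σ_{j=0}^{5} e^(−μ) μ^j/j! ≈ 0.4881.

0.4881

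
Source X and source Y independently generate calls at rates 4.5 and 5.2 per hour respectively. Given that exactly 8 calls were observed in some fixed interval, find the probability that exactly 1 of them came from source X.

Given the total, each event is independently from source X with probability p = λ_X/(λ_X+λ_Y) = 4.5/9.7 ≈ 0.4639.
So K ~ Binomial(8, 4.5/9.7): P(K = 1) = C(8,1) · (4.5/9.7)^1 · (5.2/9.7)^7 ≈ 0.0472.

0.0472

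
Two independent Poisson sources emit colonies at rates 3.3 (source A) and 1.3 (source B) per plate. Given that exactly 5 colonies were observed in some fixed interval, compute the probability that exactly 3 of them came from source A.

Given the total, each event is independently from source A with probability p = λ_A/(λ_A+λ_B) = 3.3/4.6 ≈ 0.7174.
So K ~ Binomial(5, 3.3/4.6): P(K = 3) = C(5,3) · (3.3/4.6)^3 · (1.3/4.6)^2 ≈ 0.2949.

0.2949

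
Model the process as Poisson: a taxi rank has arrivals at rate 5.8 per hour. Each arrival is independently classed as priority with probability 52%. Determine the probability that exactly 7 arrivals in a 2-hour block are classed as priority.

0.1384

Thinning: the arrivals that are classed as priority themselves form a Poisson process with rate 0.52 × 5.8 = 3.016 per hour.
Over the interval, μ = 3.016 × 2 = 6.032 (a 2-hour block = 2 hours).
P(N = 7) = e^(−6.032) · 6.032^7/7! ≈ 0.1384.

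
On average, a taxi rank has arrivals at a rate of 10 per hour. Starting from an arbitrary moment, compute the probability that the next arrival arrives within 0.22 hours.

0.8892

Inter-arrival times are exponential with rate λ = 10 per hour.
P(T ≤ 0.22) = 1 − e^(−λt) = 1 − e^(−10 × 0.22) = 1 − e^(−2.2) ≈ 0.8892.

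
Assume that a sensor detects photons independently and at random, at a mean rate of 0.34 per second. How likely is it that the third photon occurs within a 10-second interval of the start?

Over the interval, μ = 0.34 × 10 = 3.4 (a 10-second interval = 10 seconds).
The third arrival falls in the interval iff at least 3 events occur there: P(S_3 ≤ t) = P(N ≥ 3) = 1 − P(N ≤ 2) ≈ 0.6603.

0.6603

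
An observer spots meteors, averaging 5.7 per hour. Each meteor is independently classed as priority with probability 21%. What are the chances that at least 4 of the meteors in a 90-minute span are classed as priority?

Thinning: the meteors that are classed as priority themselves form a Poisson process with rate 0.21 × 5.7 = 1.197 per hour.
Over the interval, μ = 1.197 × 1.5 = 1.7955 (a 90-minute span = 1.5 hours).
P(N ≥ 4) = 1 − P(N ≤ 3) ≈ 0.1080.

0.1080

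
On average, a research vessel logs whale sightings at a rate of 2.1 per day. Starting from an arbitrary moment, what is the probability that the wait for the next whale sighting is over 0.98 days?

0.1277

The wait for the next event is exponential with rate λ = 2.1 per day.
P(T > 0.98) = e^(−λt) = e^(−2.1 × 0.98) = e^(−2.058) ≈ 0.1277.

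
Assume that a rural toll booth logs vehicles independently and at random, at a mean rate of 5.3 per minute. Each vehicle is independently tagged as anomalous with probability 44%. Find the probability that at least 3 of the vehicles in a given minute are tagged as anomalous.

0.4124

Thinning: the vehicles that are tagged as anomalous themselves form a Poisson process with rate 0.44 × 5.3 = 2.332 per minute.
So μ = 2.332.
P(N ≥ 3) = 1 − P(N ≤ 2) ≈ 0.4124.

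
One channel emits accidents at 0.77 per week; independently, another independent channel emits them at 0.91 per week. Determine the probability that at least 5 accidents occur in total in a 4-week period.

0.7999

Independent Poisson processes superpose: combined rate λ = 0.77 + 0.91 = 1.68 per week.
Over the interval, μ = 1.68 × 4 = 6.72 (a 4-week period = 4 weeks).
P(N ≥ 5) = 1 − P(N ≤ 4) ≈ 0.7999.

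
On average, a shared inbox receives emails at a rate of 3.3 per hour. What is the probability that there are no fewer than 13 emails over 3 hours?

0.1991

Over the interval, μ = 3.3 × 3 = 9.9 (3 hours).
P(N ≥ 13) = 1 − P(N ≤ 12) = 1 − Σ_{j=0}^{12} e^(−μ) μ^j/j! ≈ 0.1991.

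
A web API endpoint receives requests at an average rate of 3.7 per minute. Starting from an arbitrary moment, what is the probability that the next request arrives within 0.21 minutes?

Inter-arrival times are exponential with rate λ = 3.7 per minute.
P(T ≤ 0.21) = 1 − e^(−λt) = 1 − e^(−3.7 × 0.21) = 1 − e^(−0.777) ≈ 0.5402.

0.5402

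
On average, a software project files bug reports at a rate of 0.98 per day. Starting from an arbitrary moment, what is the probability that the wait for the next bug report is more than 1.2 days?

0.3085

The wait for the next event is exponential with rate λ = 0.98 per day.
P(T > 1.2) = e^(−λt) = e^(−0.98 × 1.2) = e^(−1.176) ≈ 0.3085.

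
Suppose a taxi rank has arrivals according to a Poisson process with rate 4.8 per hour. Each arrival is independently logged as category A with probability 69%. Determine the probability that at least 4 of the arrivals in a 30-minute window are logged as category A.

0.0867

Thinning: the arrivals that are logged as category A themselves form a Poisson process with rate 0.69 × 4.8 = 3.312 per hour.
Over the interval, μ = 3.312 × 0.5 = 1.656 (a 30-minute window = 0.5 hours).
P(N ≥ 4) = 1 − P(N ≤ 3) ≈ 0.0867.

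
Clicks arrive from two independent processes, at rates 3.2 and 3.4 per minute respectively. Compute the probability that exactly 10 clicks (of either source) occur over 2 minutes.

0.0819

Independent Poisson processes superpose: combined rate λ = 3.2 + 3.4 = 6.6 per minute.
Over the interval, μ = 6.6 × 2 = 13.2 (2 minutes).
P(N = 10) = e^(−13.2) · 13.2^10/10! ≈ 0.0819.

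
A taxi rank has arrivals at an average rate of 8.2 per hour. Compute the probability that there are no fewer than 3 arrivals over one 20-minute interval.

0.5145

Over the interval, μ = 8.2 × 1/3 ≈ 2.73333 (a 20-minute interval = 1/3 hours).
P(N ≥ 3) = 1 − P(N ≤ 2) = 1 − Σ_{j=0}^{2} e^(−μ) μ^j/j! ≈ 0.5145.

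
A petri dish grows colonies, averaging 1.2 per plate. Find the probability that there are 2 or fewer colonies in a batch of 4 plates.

0.1425

Over the interval, μ = 1.2 × 4 = 4.8 (a batch of 4 plates = 4 plates).
P(N ≤ 2) = Σ_{j=0}^{2} e^(−μ) μ^j/j! ≈ 0.1425.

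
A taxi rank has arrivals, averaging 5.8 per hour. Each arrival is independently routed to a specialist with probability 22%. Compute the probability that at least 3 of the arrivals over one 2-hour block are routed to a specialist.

Thinning: the arrivals that are routed to a specialist themselves form a Poisson process with rate 0.22 × 5.8 = 1.276 per hour.
Over the interval, μ = 1.276 × 2 = 2.552 (a 2-hour block = 2 hours).
P(N ≥ 3) = 1 − P(N ≤ 2) ≈ 0.4695.

0.4695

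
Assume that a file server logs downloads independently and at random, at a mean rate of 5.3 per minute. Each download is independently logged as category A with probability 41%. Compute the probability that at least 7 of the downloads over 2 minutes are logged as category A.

Thinning: the downloads that are logged as category A themselves form a Poisson process with rate 0.41 × 5.3 = 2.173 per minute.
Over the interval, μ = 2.173 × 2 = 4.346 (2 minutes).
P(N ≥ 7) = 1 − P(N ≤ 6) ≈ 0.1497.

0.1497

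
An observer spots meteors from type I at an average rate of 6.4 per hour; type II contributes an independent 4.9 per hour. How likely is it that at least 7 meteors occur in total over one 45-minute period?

Independent Poisson processes superpose: combined rate λ = 6.4 + 4.9 = 11.3 per hour.
Over the interval, μ = 11.3 × 0.75 = 8.475 (a 45-minute period = 0.75 hours).
P(N ≥ 7) = 1 − P(N ≤ 6) ≈ 0.7411.

0.7411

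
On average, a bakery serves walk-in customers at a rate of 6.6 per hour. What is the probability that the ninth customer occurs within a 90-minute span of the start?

Over the interval, μ = 6.6 × 1.5 = 9.9 (a 90-minute span = 1.5 hours).
The ninth arrival falls in the interval iff at least 9 events occur there: P(S_9 ≤ t) = P(N ≥ 9) = 1 − P(N ≤ 8) ≈ 0.6558.

0.6558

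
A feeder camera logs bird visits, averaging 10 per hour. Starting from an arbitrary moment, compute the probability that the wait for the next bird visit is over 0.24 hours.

0.0907

The wait for the next event is exponential with rate λ = 10 per hour.
P(T > 0.24) = e^(−λt) = e^(−10 × 0.24) = e^(−2.4) ≈ 0.0907.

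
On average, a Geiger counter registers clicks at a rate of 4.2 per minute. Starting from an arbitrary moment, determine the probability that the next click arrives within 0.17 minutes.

0.5103

Inter-arrival times are exponential with rate λ = 4.2 per minute.
P(T ≤ 0.17) = 1 − e^(−λt) = 1 − e^(−4.2 × 0.17) = 1 − e^(−0.714) ≈ 0.5103.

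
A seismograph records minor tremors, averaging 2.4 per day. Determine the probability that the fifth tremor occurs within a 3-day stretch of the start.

Over the interval, μ = 2.4 × 3 = 7.2 (a 3-day stretch = 3 days).
The fifth arrival falls in the interval iff at least 5 events occur there: P(S_5 ≤ t) = P(N ≥ 5) = 1 − P(N ≤ 4) ≈ 0.8445.

0.8445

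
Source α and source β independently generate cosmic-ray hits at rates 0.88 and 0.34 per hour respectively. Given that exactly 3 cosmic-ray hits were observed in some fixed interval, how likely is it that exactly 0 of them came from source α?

Given the total, each event is independently from source α with probability p = λ_α/(λ_α+λ_β) = 0.88/1.22 ≈ 0.7213.
So K ~ Binomial(3, 0.88/1.22): P(K = 0) = C(3,0) · (0.88/1.22)^0 · (0.34/1.22)^3 ≈ 0.0216.

0.0216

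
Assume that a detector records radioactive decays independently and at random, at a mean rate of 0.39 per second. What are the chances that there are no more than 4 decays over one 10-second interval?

0.6484

Over the interval, μ = 0.39 × 10 = 3.9 (a 10-second interval = 10 seconds).
P(N ≤ 4) = Σ_{j=0}^{4} e^(−μ) μ^j/j! ≈ 0.6484.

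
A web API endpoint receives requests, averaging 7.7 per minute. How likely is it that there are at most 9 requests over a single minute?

0.7531

With mean μ = 7.7 per minute,
P(N ≤ 9) = Σ_{j=0}^{9} e^(−μ) μ^j/j! ≈ 0.7531.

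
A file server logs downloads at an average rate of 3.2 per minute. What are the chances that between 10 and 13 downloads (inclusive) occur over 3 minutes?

0.3830

Over the interval, μ = 3.2 × 3 = 9.6 (3 minutes).
P(10 ≤ N ≤ 13) = Σ_{j=10}^{13} e^(−9.6) · 9.6^j/j! ≈ 0.3830.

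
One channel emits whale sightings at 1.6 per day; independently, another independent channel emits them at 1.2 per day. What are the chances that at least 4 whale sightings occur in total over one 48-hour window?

0.8094

Independent Poisson processes superpose: combined rate λ = 1.6 + 1.2 = 2.8 per day.
Over the interval, μ = 2.8 × 2 = 5.6 (a 48-hour window = 2 days).
P(N ≥ 4) = 1 − P(N ≤ 3) ≈ 0.8094.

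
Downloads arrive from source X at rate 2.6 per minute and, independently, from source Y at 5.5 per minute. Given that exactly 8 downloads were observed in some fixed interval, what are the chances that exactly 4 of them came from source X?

Given the total, each event is independently from source X with probability p = λ_X/(λ_X+λ_Y) = 2.6/8.1 ≈ 0.3210.
So K ~ Binomial(8, 2.6/8.1): P(K = 4) = C(8,4) · (2.6/8.1)^4 · (5.5/8.1)^4 ≈ 0.1580.

0.1580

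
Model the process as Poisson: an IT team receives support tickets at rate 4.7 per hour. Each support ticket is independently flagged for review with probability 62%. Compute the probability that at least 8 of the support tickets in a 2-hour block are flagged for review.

0.2327

Thinning: the support tickets that are flagged for review themselves form a Poisson process with rate 0.62 × 4.7 = 2.914 per hour.
Over the interval, μ = 2.914 × 2 = 5.828 (a 2-hour block = 2 hours).
P(N ≥ 8) = 1 − P(N ≤ 7) ≈ 0.2327.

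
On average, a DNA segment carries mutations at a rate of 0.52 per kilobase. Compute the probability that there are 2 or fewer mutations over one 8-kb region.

0.2156

Over the interval, μ = 0.52 × 8 = 4.16 (an 8-kb region = 8 kilobases).
P(N ≤ 2) = Σ_{j=0}^{2} e^(−μ) μ^j/j! ≈ 0.2156.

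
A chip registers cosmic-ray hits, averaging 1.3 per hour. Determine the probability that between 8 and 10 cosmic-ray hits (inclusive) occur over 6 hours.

Over the interval, μ = 1.3 × 6 = 7.8 (6 hours).
P(8 ≤ N ≤ 10) = Σ_{j=8}^{10} e^(−7.8) · 7.8^j/j! ≈ 0.3540.

0.3540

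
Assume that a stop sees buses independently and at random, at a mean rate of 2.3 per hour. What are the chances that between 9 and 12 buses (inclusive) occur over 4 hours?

Over the interval, μ = 2.3 × 4 = 9.2 (4 hours).
P(9 ≤ N ≤ 12) = Σ_{j=9}^{12} e^(−9.2) · 9.2^j/j! ≈ 0.4311.

0.4311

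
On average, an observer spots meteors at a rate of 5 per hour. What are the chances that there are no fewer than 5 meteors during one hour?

0.5595

With mean μ = 5 per hour,
P(N ≥ 5) = 1 − P(N ≤ 4) = 1 − Σ_{j=0}^{4} e^(−μ) μ^j/j! ≈ 0.5595.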